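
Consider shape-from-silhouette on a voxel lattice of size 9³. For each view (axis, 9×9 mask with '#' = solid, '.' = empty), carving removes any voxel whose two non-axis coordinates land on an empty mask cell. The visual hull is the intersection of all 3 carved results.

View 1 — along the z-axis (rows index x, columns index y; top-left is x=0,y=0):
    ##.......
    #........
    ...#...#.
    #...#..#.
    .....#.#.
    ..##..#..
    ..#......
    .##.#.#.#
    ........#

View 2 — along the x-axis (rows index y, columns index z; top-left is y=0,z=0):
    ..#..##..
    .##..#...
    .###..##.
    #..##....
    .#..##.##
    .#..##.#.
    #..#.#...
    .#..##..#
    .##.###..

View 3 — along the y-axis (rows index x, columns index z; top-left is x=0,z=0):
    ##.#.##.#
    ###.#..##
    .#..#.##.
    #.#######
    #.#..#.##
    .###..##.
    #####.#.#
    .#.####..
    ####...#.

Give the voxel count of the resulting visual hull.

voxel count = 49

start: 9×9×9 = 729 voxels
V1 z: intersect with XY mask (20 set) -- 180 left
V2 x: intersect with YZ mask (35 set) -- 78 left
V3 y: intersect with XZ mask (51 set) -- 49 left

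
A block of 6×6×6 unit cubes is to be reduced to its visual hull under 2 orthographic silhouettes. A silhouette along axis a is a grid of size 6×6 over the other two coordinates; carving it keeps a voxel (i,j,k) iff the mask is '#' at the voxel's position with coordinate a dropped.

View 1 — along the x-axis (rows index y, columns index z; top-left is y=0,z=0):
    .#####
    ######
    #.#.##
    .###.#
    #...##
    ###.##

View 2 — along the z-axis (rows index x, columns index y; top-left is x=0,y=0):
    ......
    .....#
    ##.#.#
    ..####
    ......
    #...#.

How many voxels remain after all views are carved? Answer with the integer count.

voxel count = 49

full grid |V| = 216
V1 x: intersect with YZ mask (27 set) -- 162 left
V2 z: intersect with XY mask (11 set) -- 49 left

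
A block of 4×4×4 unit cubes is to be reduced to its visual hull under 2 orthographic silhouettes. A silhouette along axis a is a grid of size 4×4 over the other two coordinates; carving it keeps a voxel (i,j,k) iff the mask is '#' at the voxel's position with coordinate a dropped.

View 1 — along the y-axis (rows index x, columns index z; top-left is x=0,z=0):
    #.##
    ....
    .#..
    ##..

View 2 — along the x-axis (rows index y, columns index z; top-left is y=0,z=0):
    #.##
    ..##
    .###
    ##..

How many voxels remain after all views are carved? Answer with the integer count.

voxel count = 14

initial block: 4^3 = 64
step 1: project along y, AND mask (6/16) → |grid| = 24
step 2: project along x, AND mask (10/16) → |grid| = 14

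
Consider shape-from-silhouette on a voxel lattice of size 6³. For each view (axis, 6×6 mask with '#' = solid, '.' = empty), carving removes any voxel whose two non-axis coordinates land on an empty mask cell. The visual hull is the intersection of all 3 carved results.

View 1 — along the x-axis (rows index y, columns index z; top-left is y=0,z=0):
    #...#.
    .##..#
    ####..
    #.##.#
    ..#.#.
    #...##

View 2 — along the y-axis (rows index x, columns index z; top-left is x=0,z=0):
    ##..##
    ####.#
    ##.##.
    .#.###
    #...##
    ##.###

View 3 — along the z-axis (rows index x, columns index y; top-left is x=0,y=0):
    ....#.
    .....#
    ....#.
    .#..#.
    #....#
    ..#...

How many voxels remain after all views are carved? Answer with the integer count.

15 voxels

initial block: 6^3 = 216
after view 1 [x-axis, 18 of 36 cells solid] → remaining = 108
after view 2 [y-axis, 25 of 36 cells solid] → remaining = 72
after view 3 [z-axis, 8 of 36 cells solid] → remaining = 15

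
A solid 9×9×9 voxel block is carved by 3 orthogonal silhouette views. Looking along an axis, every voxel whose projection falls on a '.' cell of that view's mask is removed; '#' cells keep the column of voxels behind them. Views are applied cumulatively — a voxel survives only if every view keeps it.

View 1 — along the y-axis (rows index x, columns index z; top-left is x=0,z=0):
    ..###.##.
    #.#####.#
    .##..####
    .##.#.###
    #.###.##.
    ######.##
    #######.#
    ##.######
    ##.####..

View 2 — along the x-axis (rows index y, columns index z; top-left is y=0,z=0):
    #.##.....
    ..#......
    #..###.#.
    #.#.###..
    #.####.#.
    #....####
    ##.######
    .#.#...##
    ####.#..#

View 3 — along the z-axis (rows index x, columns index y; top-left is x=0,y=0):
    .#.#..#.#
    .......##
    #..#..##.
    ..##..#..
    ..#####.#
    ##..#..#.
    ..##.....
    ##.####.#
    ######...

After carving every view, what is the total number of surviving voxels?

remaining voxels: 132

initial block: 9^3 = 729
carve view 1 (along y, XZ-mask fill 60/81): 540 voxels remain
carve view 2 (along x, YZ-mask fill 43/81): 283 voxels remain
carve view 3 (along z, XY-mask fill 38/81): 132 voxels remain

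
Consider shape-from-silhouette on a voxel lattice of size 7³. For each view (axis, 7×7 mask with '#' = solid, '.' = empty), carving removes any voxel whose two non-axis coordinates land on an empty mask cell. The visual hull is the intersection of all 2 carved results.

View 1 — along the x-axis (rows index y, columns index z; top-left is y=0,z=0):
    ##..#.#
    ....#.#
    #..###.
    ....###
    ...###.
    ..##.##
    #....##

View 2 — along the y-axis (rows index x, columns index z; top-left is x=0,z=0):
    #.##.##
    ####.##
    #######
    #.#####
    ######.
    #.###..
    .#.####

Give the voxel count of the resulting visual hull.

start: 7×7×7 = 343 voxels
carve view 1 (along x, YZ-mask fill 23/49): 161 voxels remain
carve view 2 (along y, XZ-mask fill 39/49): 129 voxels remain

remaining voxels: 129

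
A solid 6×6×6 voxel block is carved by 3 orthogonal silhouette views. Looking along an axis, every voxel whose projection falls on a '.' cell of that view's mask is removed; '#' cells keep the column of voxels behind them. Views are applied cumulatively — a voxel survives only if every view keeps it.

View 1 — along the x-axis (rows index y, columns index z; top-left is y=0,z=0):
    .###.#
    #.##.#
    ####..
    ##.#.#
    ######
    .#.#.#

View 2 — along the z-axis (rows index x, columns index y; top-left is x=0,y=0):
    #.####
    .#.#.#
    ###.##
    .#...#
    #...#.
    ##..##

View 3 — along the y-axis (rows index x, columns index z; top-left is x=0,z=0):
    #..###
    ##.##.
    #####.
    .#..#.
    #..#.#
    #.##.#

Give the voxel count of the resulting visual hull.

initial block: 6^3 = 216
carve view 1 (along x, YZ-mask fill 25/36): 150 voxels remain
carve view 2 (along z, XY-mask fill 21/36): 87 voxels remain
carve view 3 (along y, XZ-mask fill 22/36): 56 voxels remain

remaining voxels: 56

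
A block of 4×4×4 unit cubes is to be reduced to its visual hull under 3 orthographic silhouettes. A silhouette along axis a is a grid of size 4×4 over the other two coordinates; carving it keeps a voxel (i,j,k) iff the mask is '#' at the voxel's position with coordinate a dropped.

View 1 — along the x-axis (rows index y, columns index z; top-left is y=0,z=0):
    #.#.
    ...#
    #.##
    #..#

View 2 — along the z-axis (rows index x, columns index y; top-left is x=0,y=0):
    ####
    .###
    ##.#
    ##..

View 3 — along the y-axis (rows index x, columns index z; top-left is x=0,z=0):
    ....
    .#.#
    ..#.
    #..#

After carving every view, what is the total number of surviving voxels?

6 voxels

start: 4×4×4 = 64 voxels
carve view 1 (along x, YZ-mask fill 8/16): 32 voxels remain
carve view 2 (along z, XY-mask fill 12/16): 22 voxels remain
carve view 3 (along y, XZ-mask fill 5/16): 6 voxels remain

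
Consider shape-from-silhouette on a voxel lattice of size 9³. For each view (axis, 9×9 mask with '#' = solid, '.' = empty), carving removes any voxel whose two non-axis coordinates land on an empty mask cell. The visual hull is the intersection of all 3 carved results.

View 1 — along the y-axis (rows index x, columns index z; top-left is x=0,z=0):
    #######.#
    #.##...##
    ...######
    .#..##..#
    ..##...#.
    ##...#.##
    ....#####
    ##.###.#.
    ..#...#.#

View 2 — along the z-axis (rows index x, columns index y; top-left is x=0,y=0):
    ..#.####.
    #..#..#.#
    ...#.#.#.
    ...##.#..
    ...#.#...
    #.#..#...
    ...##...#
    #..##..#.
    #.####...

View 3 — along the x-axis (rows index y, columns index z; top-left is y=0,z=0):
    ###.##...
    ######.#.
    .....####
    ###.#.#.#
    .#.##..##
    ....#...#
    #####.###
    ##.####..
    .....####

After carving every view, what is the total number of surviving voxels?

94 voxels

before carving: 729 voxels (9×9×9)
after view 1 [y-axis, 45 of 81 cells solid] → remaining = 405
after view 2 [z-axis, 32 of 81 cells solid] → remaining = 165
after view 3 [x-axis, 47 of 81 cells solid] → remaining = 94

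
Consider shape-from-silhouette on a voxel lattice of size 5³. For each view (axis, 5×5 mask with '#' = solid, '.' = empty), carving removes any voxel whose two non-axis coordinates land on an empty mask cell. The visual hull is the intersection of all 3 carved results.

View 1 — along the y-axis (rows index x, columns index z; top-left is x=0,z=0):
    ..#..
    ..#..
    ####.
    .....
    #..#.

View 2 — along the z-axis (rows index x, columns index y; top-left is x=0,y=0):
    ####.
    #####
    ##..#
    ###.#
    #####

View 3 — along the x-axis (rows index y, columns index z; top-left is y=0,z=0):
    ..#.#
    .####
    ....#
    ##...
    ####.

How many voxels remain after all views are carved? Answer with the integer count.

remaining voxels: 17

before carving: 125 voxels (5×5×5)
  1. axis=1 (XZ plane), |mask|=8  ⇒  voxels=40
  2. axis=2 (XY plane), |mask|=21  ⇒  voxels=31
  3. axis=0 (YZ plane), |mask|=13  ⇒  voxels=17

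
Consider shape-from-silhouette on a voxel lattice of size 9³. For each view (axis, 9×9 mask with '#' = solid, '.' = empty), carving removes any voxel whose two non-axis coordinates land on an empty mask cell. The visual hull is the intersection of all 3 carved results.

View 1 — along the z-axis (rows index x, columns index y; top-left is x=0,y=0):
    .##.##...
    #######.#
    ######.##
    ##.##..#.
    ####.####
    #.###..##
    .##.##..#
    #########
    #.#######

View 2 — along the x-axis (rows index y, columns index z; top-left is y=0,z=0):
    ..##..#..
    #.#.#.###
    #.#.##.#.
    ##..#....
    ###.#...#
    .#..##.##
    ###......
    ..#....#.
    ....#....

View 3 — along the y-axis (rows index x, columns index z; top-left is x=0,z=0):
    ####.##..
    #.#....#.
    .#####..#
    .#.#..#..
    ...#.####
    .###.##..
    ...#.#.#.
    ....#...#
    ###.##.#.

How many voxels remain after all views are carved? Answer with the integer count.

initial block: 9^3 = 729
V1 z: intersect with XY mask (61 set) -- 549 left
V2 x: intersect with YZ mask (33 set) -- 230 left
V3 y: intersect with XZ mask (39 set) -- 106 left

106 voxels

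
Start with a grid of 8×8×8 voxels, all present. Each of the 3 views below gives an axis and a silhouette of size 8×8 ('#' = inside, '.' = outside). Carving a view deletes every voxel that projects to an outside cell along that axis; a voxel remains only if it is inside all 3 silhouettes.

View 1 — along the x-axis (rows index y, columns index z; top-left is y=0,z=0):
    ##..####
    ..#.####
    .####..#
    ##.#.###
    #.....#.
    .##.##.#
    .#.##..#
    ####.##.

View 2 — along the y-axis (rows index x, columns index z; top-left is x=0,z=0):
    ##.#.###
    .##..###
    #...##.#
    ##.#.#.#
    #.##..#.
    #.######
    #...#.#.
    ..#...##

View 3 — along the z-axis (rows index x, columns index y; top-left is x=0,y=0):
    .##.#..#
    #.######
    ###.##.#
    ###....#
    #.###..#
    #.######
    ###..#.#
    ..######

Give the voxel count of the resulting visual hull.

123 voxels

start: 8×8×8 = 512 voxels
after view 1 [x-axis, 39 of 64 cells solid] → remaining = 312
after view 2 [y-axis, 37 of 64 cells solid] → remaining = 180
after view 3 [z-axis, 44 of 64 cells solid] → remaining = 123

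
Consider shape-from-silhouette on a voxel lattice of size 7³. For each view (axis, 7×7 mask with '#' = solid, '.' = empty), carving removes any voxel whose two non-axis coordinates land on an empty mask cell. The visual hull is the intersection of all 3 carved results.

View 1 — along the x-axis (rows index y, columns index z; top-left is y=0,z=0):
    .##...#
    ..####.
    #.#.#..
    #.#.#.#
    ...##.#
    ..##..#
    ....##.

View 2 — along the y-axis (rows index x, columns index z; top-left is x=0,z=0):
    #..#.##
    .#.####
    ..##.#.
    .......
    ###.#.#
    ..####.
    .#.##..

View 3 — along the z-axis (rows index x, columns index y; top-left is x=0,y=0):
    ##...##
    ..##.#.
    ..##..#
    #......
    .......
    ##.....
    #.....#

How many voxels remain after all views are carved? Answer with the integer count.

full grid |V| = 343
  1. axis=0 (YZ plane), |mask|=22  ⇒  voxels=154
  2. axis=1 (XZ plane), |mask|=24  ⇒  voxels=77
  3. axis=2 (XY plane), |mask|=15  ⇒  voxels=21

voxel count = 21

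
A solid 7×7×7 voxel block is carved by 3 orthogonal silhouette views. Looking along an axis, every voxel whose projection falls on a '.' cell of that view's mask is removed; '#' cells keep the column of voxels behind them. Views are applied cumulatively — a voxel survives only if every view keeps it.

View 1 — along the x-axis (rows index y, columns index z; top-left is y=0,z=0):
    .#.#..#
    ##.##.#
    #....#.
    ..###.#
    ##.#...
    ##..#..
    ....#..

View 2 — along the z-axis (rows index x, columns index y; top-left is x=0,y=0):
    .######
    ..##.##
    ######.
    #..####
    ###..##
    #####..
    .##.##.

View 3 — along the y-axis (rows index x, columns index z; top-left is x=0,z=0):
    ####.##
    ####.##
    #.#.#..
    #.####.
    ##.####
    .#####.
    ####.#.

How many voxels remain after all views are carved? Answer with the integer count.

73 voxels

initial block: 7^3 = 343
  1. axis=0 (YZ plane), |mask|=21  ⇒  voxels=147
  2. axis=2 (XY plane), |mask|=35  ⇒  voxels=106
  3. axis=1 (XZ plane), |mask|=36  ⇒  voxels=73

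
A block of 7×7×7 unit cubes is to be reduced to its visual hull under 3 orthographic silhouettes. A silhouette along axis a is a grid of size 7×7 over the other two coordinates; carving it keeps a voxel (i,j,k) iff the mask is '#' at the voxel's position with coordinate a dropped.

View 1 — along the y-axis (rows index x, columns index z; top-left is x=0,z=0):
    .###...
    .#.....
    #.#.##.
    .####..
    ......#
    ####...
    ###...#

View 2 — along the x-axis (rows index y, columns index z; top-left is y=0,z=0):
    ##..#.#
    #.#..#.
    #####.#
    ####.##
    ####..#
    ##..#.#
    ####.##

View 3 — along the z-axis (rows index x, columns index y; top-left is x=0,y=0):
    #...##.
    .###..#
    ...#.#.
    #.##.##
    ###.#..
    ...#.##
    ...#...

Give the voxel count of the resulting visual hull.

voxel count = 44

before carving: 343 voxels (7×7×7)
V1 y: intersect with XZ mask (21 set) -- 147 left
V2 x: intersect with YZ mask (34 set) -- 109 left
V3 z: intersect with XY mask (22 set) -- 44 left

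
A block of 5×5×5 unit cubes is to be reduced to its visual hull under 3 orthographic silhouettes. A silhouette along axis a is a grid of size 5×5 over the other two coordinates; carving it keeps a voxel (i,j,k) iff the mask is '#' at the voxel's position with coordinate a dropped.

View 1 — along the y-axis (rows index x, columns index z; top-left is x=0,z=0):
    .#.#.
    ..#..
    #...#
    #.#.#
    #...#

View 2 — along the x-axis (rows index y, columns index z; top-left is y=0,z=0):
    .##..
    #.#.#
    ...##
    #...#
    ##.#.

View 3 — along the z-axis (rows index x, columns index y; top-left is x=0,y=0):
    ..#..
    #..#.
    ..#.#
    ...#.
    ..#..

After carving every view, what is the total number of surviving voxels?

start: 5×5×5 = 125 voxels
[1] y-view keeps 10 columns → grid now 50
[2] x-view keeps 12 columns → grid now 26
[3] z-view keeps 7 columns → grid now 7

remaining voxels: 7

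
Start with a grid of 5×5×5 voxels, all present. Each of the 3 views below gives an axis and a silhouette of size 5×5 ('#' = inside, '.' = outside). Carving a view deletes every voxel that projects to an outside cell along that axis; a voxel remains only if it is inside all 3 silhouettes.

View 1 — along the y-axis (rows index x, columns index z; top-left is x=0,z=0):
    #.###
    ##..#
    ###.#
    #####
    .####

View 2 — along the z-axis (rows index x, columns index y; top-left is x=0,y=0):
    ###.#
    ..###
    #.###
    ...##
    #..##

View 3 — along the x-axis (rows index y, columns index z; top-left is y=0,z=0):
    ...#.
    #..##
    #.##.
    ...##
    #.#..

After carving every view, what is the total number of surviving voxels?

remaining voxels: 25

before carving: 125 voxels (5×5×5)
after view 1 [y-axis, 20 of 25 cells solid] → remaining = 100
after view 2 [z-axis, 16 of 25 cells solid] → remaining = 63
after view 3 [x-axis, 11 of 25 cells solid] → remaining = 25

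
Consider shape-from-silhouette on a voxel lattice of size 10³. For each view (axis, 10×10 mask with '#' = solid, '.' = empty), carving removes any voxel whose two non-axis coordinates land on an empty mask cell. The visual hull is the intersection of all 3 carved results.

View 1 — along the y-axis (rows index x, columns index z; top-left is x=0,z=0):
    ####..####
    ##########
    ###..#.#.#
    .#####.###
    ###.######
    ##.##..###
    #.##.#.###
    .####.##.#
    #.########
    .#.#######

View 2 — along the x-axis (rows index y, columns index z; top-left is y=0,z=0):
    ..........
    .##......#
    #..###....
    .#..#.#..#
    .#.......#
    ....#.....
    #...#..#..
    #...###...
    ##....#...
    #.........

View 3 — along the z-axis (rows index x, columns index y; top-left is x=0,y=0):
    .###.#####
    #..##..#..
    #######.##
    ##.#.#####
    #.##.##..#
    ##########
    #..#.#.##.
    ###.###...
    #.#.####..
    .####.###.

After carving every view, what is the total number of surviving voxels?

before carving: 1000 voxels (10×10×10)
V1 y: intersect with XZ mask (79 set) -- 790 left
V2 x: intersect with YZ mask (25 set) -- 190 left
V3 z: intersect with XY mask (69 set) -- 128 left

remaining voxels: 128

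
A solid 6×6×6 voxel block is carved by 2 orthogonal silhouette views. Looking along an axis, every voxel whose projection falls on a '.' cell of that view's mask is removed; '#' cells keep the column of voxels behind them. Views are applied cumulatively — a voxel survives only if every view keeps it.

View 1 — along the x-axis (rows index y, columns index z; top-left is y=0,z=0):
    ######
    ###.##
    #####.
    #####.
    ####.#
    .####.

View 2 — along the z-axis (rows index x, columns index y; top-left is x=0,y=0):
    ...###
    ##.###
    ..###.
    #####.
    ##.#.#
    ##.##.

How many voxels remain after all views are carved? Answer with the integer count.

initial block: 6^3 = 216
  1. axis=0 (YZ plane), |mask|=30  ⇒  voxels=180
  2. axis=2 (XY plane), |mask|=24  ⇒  voxels=121

voxel count = 121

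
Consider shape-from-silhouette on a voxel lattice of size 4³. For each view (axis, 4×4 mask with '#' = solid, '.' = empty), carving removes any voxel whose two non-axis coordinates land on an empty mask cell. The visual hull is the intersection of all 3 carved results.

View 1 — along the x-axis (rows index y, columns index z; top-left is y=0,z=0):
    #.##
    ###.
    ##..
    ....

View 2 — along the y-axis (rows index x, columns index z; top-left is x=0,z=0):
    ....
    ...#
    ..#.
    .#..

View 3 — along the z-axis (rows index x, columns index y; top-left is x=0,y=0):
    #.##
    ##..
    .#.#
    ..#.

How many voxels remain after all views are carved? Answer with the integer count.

full grid |V| = 64
V1 x: intersect with YZ mask (8 set) -- 32 left
V2 y: intersect with XZ mask (3 set) -- 5 left
V3 z: intersect with XY mask (8 set) -- 3 left

remaining voxels: 3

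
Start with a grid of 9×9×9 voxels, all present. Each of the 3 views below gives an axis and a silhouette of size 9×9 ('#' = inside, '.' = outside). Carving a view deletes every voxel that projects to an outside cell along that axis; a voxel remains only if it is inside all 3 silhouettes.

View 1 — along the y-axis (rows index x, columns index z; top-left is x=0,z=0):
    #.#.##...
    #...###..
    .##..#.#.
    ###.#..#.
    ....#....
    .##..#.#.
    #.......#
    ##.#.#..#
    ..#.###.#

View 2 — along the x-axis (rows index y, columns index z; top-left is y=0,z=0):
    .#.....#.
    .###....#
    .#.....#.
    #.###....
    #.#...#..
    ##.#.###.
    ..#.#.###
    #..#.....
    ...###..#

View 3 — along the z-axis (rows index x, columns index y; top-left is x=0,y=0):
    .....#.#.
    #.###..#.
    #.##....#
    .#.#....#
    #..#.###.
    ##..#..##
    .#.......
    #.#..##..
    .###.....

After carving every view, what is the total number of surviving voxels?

start: 9×9×9 = 729 voxels
V1 y: intersect with XZ mask (34 set) -- 306 left
V2 x: intersect with YZ mask (32 set) -- 115 left
V3 z: intersect with XY mask (32 set) -- 40 left

remaining voxels: 40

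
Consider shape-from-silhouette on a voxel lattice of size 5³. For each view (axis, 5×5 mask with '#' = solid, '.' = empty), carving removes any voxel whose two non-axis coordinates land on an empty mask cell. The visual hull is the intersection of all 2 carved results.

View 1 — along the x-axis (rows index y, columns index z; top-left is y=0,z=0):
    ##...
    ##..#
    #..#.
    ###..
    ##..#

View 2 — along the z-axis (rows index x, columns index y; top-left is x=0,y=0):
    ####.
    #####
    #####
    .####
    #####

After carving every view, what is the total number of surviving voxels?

full grid |V| = 125
carve view 1 (along x, YZ-mask fill 13/25): 65 voxels remain
carve view 2 (along z, XY-mask fill 23/25): 60 voxels remain

60 voxels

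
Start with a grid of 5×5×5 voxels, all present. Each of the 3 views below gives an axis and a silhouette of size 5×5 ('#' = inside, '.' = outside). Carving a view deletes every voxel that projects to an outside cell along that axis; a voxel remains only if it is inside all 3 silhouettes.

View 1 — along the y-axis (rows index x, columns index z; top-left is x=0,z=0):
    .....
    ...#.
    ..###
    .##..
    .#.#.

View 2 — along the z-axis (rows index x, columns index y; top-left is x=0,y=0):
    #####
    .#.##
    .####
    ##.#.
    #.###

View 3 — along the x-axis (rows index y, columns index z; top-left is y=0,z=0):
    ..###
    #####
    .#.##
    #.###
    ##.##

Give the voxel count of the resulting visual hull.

|visual hull| = 23

full grid |V| = 125
carve view 1 (along y, XZ-mask fill 8/25): 40 voxels remain
carve view 2 (along z, XY-mask fill 19/25): 29 voxels remain
carve view 3 (along x, YZ-mask fill 19/25): 23 voxels remain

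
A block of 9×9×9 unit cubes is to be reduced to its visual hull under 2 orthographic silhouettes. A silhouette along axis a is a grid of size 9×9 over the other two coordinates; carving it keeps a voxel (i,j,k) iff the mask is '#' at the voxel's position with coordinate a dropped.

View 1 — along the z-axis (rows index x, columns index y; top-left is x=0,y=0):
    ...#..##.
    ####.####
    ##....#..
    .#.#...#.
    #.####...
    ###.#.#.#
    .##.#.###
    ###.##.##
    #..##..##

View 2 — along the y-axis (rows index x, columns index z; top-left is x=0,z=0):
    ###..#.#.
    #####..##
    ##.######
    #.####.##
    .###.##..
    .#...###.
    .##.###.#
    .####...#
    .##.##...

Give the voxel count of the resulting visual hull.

initial block: 9^3 = 729
  1. axis=2 (XY plane), |mask|=46  ⇒  voxels=414
  2. axis=1 (XZ plane), |mask|=51  ⇒  voxels=256

|visual hull| = 256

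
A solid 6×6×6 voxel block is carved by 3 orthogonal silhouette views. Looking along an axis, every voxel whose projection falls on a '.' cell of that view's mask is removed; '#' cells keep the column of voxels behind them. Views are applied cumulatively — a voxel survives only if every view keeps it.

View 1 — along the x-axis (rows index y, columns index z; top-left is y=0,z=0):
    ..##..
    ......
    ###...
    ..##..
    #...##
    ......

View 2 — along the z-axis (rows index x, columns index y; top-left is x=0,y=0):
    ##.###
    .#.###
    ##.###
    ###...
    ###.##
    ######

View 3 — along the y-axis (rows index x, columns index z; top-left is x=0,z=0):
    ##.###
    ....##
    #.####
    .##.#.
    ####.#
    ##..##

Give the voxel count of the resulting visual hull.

|visual hull| = 29

before carving: 216 voxels (6×6×6)
carve view 1 (along x, YZ-mask fill 10/36): 60 voxels remain
carve view 2 (along z, XY-mask fill 28/36): 42 voxels remain
carve view 3 (along y, XZ-mask fill 24/36): 29 voxels remain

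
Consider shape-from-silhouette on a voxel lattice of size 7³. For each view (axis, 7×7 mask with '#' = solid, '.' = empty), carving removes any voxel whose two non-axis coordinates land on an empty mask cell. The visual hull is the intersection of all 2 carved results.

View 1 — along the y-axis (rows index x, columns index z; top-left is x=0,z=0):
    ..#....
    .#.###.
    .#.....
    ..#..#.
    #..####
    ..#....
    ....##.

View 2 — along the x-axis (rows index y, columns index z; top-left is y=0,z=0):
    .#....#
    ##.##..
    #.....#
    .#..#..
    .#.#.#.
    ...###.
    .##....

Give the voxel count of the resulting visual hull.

40 voxels

full grid |V| = 343
  1. axis=1 (XZ plane), |mask|=16  ⇒  voxels=112
  2. axis=0 (YZ plane), |mask|=18  ⇒  voxels=40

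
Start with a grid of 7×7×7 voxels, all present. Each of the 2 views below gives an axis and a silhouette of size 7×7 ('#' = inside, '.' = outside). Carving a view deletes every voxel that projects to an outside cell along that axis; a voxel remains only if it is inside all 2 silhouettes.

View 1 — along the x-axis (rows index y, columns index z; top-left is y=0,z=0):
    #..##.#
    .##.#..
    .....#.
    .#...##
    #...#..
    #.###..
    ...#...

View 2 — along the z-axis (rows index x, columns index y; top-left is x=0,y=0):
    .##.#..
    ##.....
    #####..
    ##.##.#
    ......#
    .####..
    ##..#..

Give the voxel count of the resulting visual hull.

full grid |V| = 343
after view 1 [x-axis, 18 of 49 cells solid] → remaining = 126
after view 2 [z-axis, 23 of 49 cells solid] → remaining = 58

remaining voxels: 58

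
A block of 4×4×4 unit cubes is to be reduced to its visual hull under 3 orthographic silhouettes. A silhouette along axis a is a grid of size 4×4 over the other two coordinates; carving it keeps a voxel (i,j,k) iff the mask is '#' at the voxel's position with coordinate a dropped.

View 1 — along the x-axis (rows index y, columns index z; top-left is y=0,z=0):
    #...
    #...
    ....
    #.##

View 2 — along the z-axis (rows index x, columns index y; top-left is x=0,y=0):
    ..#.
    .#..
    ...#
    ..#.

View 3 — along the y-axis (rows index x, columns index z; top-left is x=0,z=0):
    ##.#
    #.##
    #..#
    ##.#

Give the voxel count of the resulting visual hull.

full grid |V| = 64
[1] x-view keeps 5 columns → grid now 20
[2] z-view keeps 4 columns → grid now 4
[3] y-view keeps 11 columns → grid now 3

voxel count = 3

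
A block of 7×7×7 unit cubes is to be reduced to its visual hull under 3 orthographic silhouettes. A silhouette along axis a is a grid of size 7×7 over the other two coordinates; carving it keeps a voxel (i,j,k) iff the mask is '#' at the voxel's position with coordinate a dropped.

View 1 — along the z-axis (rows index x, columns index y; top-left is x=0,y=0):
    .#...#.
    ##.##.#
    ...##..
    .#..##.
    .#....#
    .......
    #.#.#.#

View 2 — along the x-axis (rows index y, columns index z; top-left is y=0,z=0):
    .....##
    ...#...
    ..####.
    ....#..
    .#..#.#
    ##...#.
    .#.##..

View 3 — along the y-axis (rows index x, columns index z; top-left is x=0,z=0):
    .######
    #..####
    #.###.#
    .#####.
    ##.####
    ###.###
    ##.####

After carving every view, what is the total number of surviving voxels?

full grid |V| = 343
V1 z: intersect with XY mask (18 set) -- 126 left
V2 x: intersect with YZ mask (17 set) -- 41 left
V3 y: intersect with XZ mask (39 set) -- 34 left

remaining voxels: 34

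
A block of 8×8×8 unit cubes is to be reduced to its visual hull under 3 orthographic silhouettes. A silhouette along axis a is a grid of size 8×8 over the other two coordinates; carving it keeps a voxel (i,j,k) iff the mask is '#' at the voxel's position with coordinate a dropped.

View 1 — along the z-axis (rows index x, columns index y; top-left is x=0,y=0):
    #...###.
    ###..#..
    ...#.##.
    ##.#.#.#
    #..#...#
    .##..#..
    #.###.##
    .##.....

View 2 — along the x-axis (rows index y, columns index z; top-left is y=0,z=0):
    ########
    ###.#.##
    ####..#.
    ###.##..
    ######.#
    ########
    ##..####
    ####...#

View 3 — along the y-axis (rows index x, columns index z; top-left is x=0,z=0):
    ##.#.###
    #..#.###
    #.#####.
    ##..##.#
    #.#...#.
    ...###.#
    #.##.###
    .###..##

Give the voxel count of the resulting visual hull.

|visual hull| = 121

full grid |V| = 512
  1. axis=2 (XY plane), |mask|=30  ⇒  voxels=240
  2. axis=0 (YZ plane), |mask|=50  ⇒  voxels=191
  3. axis=1 (XZ plane), |mask|=40  ⇒  voxels=121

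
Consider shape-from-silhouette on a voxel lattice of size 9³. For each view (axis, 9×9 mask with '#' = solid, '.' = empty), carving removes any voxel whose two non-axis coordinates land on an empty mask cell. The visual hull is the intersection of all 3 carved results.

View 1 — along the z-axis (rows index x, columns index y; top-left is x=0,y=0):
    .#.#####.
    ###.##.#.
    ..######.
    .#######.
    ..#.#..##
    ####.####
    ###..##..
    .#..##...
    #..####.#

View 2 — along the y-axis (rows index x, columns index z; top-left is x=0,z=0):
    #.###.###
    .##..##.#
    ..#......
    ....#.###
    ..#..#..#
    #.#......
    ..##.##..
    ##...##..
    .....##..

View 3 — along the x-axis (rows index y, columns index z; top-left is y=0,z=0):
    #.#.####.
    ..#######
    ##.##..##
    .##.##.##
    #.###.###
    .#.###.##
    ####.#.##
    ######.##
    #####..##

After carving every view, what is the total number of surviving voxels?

full grid |V| = 729
  1. axis=2 (XY plane), |mask|=51  ⇒  voxels=459
  2. axis=1 (XZ plane), |mask|=32  ⇒  voxels=178
  3. axis=0 (YZ plane), |mask|=60  ⇒  voxels=121

|visual hull| = 121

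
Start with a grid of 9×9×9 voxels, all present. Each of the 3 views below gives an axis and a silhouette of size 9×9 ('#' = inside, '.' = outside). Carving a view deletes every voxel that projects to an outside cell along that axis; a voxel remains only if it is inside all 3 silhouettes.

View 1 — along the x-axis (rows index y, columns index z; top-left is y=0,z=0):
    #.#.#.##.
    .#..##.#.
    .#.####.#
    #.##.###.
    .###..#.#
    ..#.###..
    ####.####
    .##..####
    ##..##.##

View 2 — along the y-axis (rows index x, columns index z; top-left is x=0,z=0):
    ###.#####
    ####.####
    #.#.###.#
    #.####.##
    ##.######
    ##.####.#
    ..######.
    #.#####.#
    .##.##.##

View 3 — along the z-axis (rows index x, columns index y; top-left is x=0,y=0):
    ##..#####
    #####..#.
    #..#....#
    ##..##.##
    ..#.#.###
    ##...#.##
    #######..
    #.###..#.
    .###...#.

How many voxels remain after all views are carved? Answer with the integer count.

211 voxels

initial block: 9^3 = 729
  1. axis=0 (YZ plane), |mask|=50  ⇒  voxels=450
  2. axis=1 (XZ plane), |mask|=63  ⇒  voxels=352
  3. axis=2 (XY plane), |mask|=48  ⇒  voxels=211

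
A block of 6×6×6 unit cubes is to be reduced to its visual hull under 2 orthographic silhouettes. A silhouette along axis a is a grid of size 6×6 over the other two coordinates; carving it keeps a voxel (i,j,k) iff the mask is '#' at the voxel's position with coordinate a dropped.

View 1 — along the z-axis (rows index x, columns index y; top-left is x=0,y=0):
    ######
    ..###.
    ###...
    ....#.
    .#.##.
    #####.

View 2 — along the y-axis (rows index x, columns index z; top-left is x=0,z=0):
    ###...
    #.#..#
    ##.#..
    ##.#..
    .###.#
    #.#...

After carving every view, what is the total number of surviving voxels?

before carving: 216 voxels (6×6×6)
carve view 1 (along z, XY-mask fill 21/36): 126 voxels remain
carve view 2 (along y, XZ-mask fill 18/36): 61 voxels remain

voxel count = 61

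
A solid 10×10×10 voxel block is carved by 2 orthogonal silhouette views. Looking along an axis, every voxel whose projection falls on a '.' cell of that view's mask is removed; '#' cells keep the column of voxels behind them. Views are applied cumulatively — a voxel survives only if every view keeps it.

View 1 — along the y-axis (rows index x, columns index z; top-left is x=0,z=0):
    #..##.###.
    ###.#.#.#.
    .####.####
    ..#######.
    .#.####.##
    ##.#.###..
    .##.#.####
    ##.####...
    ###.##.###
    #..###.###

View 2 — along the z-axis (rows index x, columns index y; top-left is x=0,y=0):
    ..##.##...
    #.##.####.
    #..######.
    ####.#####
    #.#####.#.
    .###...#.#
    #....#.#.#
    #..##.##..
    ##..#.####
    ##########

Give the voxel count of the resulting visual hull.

448 voxels

initial block: 10^3 = 1000
  1. axis=1 (XZ plane), |mask|=68  ⇒  voxels=680
  2. axis=2 (XY plane), |mask|=65  ⇒  voxels=448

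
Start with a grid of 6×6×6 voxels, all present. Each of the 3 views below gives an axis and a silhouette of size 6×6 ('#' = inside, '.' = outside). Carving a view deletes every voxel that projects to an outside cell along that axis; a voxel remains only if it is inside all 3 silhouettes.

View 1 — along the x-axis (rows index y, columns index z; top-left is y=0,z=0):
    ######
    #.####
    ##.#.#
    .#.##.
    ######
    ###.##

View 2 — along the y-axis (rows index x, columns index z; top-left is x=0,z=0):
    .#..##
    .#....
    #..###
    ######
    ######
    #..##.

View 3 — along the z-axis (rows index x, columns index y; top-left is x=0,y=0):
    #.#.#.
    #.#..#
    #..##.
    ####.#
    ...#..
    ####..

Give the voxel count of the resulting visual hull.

voxel count = 57

full grid |V| = 216
[1] x-view keeps 29 columns → grid now 174
[2] y-view keeps 23 columns → grid now 113
[3] z-view keeps 19 columns → grid now 57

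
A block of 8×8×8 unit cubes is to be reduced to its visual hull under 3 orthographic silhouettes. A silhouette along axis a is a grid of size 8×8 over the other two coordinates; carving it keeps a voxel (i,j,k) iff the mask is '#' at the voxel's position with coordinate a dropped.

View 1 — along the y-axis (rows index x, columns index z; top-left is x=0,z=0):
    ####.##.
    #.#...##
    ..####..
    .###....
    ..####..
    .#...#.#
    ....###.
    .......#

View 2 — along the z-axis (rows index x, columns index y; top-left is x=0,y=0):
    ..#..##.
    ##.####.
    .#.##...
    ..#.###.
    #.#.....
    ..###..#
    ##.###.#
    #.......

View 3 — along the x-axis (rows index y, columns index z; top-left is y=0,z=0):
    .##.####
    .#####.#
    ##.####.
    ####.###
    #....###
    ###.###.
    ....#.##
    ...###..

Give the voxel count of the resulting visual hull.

full grid |V| = 512
V1 y: intersect with XZ mask (28 set) -- 224 left
V2 z: intersect with XY mask (29 set) -- 105 left
V3 x: intersect with YZ mask (41 set) -- 69 left

|visual hull| = 69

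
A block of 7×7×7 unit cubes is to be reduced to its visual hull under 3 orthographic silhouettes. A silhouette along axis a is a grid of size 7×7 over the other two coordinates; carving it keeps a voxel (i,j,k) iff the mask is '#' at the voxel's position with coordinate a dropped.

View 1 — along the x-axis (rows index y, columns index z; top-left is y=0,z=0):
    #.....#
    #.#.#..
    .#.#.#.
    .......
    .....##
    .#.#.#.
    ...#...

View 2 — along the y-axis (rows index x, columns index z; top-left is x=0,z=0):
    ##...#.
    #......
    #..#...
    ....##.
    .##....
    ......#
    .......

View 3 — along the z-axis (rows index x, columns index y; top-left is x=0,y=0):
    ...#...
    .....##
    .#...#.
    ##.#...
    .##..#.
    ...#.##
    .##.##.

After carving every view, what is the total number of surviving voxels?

before carving: 343 voxels (7×7×7)
  1. axis=0 (YZ plane), |mask|=14  ⇒  voxels=98
  2. axis=1 (XZ plane), |mask|=11  ⇒  voxels=23
  3. axis=2 (XY plane), |mask|=18  ⇒  voxels=6

6 voxels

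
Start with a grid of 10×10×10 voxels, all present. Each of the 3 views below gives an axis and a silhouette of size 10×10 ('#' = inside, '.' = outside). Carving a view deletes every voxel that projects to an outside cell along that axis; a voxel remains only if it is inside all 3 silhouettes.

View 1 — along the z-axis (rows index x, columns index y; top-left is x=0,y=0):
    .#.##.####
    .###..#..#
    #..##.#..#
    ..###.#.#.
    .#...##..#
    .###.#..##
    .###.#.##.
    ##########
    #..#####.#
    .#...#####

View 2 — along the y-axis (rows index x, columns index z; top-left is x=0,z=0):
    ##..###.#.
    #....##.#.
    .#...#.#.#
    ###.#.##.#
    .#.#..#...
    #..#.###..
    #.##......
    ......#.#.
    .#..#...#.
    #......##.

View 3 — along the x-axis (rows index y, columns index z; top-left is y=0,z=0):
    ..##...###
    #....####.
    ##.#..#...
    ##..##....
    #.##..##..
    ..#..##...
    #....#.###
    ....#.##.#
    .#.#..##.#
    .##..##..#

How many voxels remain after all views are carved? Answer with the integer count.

initial block: 10^3 = 1000
step 1: project along z, AND mask (61/100) → |grid| = 610
step 2: project along y, AND mask (40/100) → |grid| = 236
step 3: project along x, AND mask (45/100) → |grid| = 111

|visual hull| = 111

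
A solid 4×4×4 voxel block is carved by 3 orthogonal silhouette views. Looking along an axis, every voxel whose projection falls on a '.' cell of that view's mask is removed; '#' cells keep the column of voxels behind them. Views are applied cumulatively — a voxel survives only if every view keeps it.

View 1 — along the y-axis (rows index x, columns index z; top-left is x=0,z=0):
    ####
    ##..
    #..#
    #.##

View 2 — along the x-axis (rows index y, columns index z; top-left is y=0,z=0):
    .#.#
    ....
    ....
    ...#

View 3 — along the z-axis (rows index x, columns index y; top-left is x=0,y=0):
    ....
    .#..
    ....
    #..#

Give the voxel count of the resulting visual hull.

|visual hull| = 2

full grid |V| = 64
step 1: project along y, AND mask (11/16) → |grid| = 44
step 2: project along x, AND mask (3/16) → |grid| = 8
step 3: project along z, AND mask (3/16) → |grid| = 2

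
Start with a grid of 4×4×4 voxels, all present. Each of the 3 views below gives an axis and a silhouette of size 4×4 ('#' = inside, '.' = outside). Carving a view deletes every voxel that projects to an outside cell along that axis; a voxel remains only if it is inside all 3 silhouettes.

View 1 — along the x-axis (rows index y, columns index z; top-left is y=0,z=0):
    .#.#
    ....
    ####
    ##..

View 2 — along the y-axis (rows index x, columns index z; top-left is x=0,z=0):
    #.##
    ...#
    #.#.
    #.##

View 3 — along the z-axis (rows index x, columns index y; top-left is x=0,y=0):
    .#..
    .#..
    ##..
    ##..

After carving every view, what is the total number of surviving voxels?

initial block: 4^3 = 64
[1] x-view keeps 8 columns → grid now 32
[2] y-view keeps 9 columns → grid now 15
[3] z-view keeps 6 columns → grid now 1

voxel count = 1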